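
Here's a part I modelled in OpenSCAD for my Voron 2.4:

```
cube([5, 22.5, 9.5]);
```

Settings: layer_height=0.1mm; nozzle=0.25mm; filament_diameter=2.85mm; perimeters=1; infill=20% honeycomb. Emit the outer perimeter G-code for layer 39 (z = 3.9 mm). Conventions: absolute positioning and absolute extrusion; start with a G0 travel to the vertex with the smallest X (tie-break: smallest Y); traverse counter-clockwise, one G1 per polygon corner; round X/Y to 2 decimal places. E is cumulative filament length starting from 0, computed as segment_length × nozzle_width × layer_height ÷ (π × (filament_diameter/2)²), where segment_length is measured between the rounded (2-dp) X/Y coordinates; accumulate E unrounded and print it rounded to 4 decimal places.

G0 X0.00 Y0.00 Z3.90
G1 X5.00 Y0.00 E0.0196
G1 X5.00 Y22.50 E0.1078
G1 X0.00 Y22.50 E0.1274
G1 X0.00 Y0.00 E0.2155

At z = 3.9 mm: the cube is present — its section is the full 5×22.5 rectangle. The outline is a single polygon with 4 vertices. Extrusion per mm of travel: 0.25 × 0.1 / (π × 1.425²) = 0.003919. Accumulating E over each segment gives final E = 0.2155.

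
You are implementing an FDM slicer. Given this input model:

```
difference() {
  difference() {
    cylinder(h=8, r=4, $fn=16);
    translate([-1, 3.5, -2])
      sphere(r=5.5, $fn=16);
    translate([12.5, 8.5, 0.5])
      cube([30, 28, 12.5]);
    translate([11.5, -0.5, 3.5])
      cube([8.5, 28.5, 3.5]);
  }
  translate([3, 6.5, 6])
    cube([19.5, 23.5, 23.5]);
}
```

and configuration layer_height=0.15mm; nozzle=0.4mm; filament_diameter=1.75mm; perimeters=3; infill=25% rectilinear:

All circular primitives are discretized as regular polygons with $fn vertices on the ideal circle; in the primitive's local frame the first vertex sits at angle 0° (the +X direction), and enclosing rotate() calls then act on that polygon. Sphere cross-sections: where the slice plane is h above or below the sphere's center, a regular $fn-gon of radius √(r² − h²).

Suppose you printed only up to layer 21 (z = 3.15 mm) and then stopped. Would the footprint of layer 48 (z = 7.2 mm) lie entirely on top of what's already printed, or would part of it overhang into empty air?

Compare the two slices. At z = 3.15: the cylinder: section is a regular 16-gon, circumradius r=4 (area = (16/2)·4.000²·sin(360°/16) = 48.98 mm²); the r=5.5 sphere at (-1, 3.5) slices to a regular 16-gon of circumradius 1.931 (√(r²−h²) with h=5.15 from center) (area = (16/2)·1.931²·sin(360°/16) = 11.41 mm²); the cube at (12.5, 8.5) is present — its section is the full 30×28 rectangle (area 840.00 mm²); the cube at (11.5, -0.5) is not intersected at this z (z outside [3.5, 7]); After the difference (first − rest): starting from the r=4 cylinder (48.98 mm²), the r=5.5 sphere at (-1, 3.5) partially overlaps it — only the 6.27 mm² overlap (of its 11.41 mm²) is removed, clipping the outline; the 30×28 cube at (12.5, 8.5) misses the remaining region (no effect) — area = 42.71 mm²; the cube at (3, 6.5) does not reach this height (z outside [6, 29.5]); After the difference (first − rest): none of the subtracted shapes is present at this height, so the result so far is unchanged — area = 42.71 mm². At z = 7.2: the r=4 cylinder contributes a regular 16-gon of circumradius 4 (area = (16/2)·4.000²·sin(360°/16) = 48.98 mm²); the sphere at (-1, 3.5) is not intersected at this z (|z−center|=9.200 > r=5.5); the cube at (12.5, 8.5) (footprint 30×28) is included at this height (area 840.00 mm²); the cube at (11.5, -0.5) is absent (z outside [3.5, 7]); Taking the first minus the rest: starting from the r=4 cylinder (48.98 mm²), the 30×28 cube at (12.5, 8.5) misses the remaining region (no effect) — area = 48.98 mm²; the 19.5×23.5 cube at (3, 6.5) contributes its full rectangle (area 458.25 mm²); After the difference (first − rest): starting from the result so far (48.98 mm²), the 19.5×23.5 cube at (3, 6.5) misses the remaining region (no effect) — area = 48.98 mm². Checking containment: at z = 7.2 the cross-section extends beyond the z = 3.15 cross-section by about 6.27 mm².

part overhangs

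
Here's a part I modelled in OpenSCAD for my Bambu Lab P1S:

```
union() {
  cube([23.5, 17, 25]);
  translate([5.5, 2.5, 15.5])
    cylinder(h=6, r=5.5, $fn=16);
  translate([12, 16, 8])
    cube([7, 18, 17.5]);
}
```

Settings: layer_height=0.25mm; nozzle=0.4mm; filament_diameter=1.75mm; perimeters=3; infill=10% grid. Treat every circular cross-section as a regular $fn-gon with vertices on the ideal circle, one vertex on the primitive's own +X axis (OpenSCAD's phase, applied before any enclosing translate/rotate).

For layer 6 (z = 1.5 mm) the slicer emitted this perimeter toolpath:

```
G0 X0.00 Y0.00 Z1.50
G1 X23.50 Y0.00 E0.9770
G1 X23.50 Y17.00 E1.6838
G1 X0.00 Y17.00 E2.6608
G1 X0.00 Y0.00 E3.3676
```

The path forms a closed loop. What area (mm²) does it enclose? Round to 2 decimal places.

Apply the shoelace formula to the sequence of (X, Y) vertices; enclosed area = 399.50 mm².

399.50 mm²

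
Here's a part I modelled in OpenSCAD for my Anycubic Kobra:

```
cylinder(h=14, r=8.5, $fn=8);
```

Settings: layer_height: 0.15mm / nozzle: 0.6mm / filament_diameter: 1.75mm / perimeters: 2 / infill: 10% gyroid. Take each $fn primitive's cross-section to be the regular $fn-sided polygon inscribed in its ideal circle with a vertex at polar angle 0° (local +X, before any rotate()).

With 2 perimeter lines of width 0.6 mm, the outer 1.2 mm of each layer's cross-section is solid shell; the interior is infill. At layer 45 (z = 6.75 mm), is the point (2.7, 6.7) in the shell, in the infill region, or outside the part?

shell

At z = 6.75 mm: the r=8.5 cylinder gives a regular 8-gon of circumradius 8.5 (constant along its height). Overall, the cross-section is a single solid region. The nearest boundary edge runs (6.01, 6.01)→(0.00, 8.50); distance from the point to it = 0.63 mm. The point is inside the cross-section, 0.63 mm from the nearest boundary — within the 1.2 mm shell band (2 × 0.6).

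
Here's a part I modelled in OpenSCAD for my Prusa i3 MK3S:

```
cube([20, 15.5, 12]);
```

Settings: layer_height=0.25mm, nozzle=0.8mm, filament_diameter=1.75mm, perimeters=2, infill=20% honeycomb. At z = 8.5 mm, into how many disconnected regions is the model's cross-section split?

1

At z = 8.5 mm: the cube is present — its section is the full 20×15.5 rectangle. The result has 1 disconnected region.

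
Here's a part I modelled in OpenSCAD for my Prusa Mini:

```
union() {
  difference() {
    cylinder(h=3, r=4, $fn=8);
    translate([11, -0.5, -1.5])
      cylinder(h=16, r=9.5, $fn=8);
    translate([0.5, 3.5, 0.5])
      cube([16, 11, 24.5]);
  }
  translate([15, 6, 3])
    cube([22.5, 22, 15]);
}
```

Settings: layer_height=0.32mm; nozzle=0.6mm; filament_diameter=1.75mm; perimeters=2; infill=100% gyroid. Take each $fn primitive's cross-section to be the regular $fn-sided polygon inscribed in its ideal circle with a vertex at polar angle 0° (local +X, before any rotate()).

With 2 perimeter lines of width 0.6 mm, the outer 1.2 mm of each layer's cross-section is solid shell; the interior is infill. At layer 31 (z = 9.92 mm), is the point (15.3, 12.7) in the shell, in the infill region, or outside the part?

shell

At z = 9.92 mm: the cylinder does not reach this height (z outside [0, 3]); the r=9.5 cylinder at (11, -0.5) contributes a regular 8-gon of circumradius 9.5; the cube at (0.5, 3.5) is present — its section is the full 16×11 rectangle; After the difference (first − rest): the first operand is absent here, so nothing remains; the cube at (15, 6) (footprint 22.5×22) is included at this height; Taking the union: only the 22.5×22 cube at (15, 6) is present, so the union is just that shape — 1 connected region. Overall, the cross-section is a single solid region. The nearest boundary edge runs (15.00, 28.00)→(15.00, 6.00); distance from the point to it = 0.30 mm. The point is inside the cross-section, 0.30 mm from the nearest boundary — within the 1.2 mm shell band (2 × 0.6).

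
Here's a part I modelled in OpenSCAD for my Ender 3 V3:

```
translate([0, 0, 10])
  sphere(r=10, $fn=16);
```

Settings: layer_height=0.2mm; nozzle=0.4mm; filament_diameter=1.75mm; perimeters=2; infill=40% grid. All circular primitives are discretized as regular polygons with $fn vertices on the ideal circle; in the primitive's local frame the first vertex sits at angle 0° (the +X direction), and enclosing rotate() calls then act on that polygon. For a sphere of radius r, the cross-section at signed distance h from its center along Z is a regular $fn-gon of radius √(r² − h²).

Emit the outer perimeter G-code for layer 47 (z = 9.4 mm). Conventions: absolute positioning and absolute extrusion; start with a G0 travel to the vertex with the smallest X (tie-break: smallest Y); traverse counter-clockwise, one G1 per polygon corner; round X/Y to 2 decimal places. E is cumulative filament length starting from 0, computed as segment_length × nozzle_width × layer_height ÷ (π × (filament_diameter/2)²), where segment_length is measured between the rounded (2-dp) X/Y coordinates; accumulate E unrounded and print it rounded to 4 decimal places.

At z = 9.4 mm: the r=10 sphere contributes a regular 16-gon of circumradius √(10²−0.6²) = 9.982. The outline is a single polygon with 16 vertices. Extrusion per mm of travel: 0.4 × 0.2 / (π × 0.875²) = 0.033260. Accumulating E over each segment gives final E = 2.0725.

G0 X-9.98 Y0.00 Z9.40
G1 X-9.22 Y-3.82 E0.1295
G1 X-7.06 Y-7.06 E0.2591
G1 X-3.82 Y-9.22 E0.3886
G1 X0.00 Y-9.98 E0.5181
G1 X3.82 Y-9.22 E0.6477
G1 X7.06 Y-7.06 E0.7772
G1 X9.22 Y-3.82 E0.9067
G1 X9.98 Y0.00 E1.0362
G1 X9.22 Y3.82 E1.1658
G1 X7.06 Y7.06 E1.2953
G1 X3.82 Y9.22 E1.4248
G1 X0.00 Y9.98 E1.5544
G1 X-3.82 Y9.22 E1.6839
G1 X-7.06 Y7.06 E1.8134
G1 X-9.22 Y3.82 E1.9429
G1 X-9.98 Y0.00 E2.0725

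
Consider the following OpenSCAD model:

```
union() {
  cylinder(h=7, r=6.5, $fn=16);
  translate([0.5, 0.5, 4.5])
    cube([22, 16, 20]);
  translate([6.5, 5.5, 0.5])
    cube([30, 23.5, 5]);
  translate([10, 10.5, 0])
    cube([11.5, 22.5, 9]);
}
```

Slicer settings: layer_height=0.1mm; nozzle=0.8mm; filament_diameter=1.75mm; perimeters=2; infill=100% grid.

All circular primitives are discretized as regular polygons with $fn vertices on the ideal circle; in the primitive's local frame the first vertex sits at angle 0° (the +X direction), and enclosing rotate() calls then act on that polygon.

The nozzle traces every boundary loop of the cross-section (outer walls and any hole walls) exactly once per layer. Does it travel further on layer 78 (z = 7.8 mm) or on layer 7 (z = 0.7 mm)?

layer 7 (z = 0.7 mm)

Layer 78 (z = 7.8): the cylinder is absent (z outside [0, 7]); the 22×16 cube at (0.5, 0.5) contributes its full rectangle (perimeter 76.00 mm); the cube at (6.5, 5.5) is absent (z outside [0.5, 5.5]); the 11.5×22.5 cube at (10, 10.5) contributes its full rectangle (perimeter 68.00 mm); Combining (union): the regions partially overlap (shared area 69.00 mm²), so the edge portions inside another operand are dropped and the merged outline is re-measured after clipping — boundary = 109.00 mm. So its perimeter = 109.00 mm. Layer 7 (z = 0.7): the cylinder: section is a regular 16-gon, circumradius r=6.5 (perimeter = 2·16·6.500·sin(180°/16) = 40.58 mm); the cube at (0.5, 0.5) is absent (z outside [4.5, 24.5]); the cube at (6.5, 5.5) (footprint 30×23.5) is included at this height (perimeter 107.00 mm); the 11.5×22.5 cube at (10, 10.5) contributes its full rectangle (perimeter 68.00 mm); Combining (union): the regions partially overlap (shared area 212.75 mm²), so the edge portions inside another operand are dropped and the merged outline is re-measured after clipping — boundary = 155.58 mm. So its perimeter = 155.58 mm. Layer 7 is larger (155.58 vs 109.00 mm).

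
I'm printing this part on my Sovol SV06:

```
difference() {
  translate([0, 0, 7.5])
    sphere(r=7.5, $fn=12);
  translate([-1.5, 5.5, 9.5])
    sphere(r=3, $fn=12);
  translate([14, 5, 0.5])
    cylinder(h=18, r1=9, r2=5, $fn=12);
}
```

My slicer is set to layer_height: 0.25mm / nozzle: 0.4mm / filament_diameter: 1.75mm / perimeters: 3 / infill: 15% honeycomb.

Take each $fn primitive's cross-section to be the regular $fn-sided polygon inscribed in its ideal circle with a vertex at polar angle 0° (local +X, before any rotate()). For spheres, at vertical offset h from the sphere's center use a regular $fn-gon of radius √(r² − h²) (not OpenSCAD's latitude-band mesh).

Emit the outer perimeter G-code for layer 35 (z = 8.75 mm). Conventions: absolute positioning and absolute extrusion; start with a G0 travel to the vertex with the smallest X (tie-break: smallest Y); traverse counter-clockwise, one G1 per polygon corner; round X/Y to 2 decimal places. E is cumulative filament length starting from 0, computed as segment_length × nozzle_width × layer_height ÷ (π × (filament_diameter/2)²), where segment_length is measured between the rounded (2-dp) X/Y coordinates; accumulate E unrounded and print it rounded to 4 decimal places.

G0 X-7.40 Y0.00 Z8.75
G1 X-6.40 Y-3.70 E0.1593
G1 X-3.70 Y-6.40 E0.3181
G1 X0.00 Y-7.40 E0.4774
G1 X3.70 Y-6.40 E0.6368
G1 X6.40 Y-3.70 E0.7955
G1 X7.40 Y0.00 E0.9549
G1 X6.40 Y3.70 E1.1142
G1 X3.70 Y6.40 E1.2730
G1 X0.78 Y7.19 E1.3987
G1 X1.02 Y6.95 E1.4129
G1 X1.40 Y5.50 E1.4752
G1 X1.02 Y4.05 E1.5375
G1 X-0.05 Y2.98 E1.6004
G1 X-1.50 Y2.60 E1.6627
G1 X-2.95 Y2.98 E1.7251
G1 X-4.02 Y4.05 E1.7880
G1 X-4.40 Y5.50 E1.8503
G1 X-4.33 Y5.77 E1.8619
G1 X-6.40 Y3.70 E1.9836
G1 X-7.40 Y0.00 E2.1429

At z = 8.75 mm: the r=7.5 sphere slices to a regular 12-gon of circumradius 7.395 (√(r²−h²) with h=1.25 from center); the r=3 sphere at (-1.5, 5.5) slices to a regular 12-gon of circumradius 2.905 (√(r²−h²) with h=0.75 from center); the cone at (14, 5) (r1=9→r2=5) has section circumradius 7.167 here — a regular 12-gon; Subtracting the remaining from the first: starting from the r=7.5 sphere, the r=3 sphere at (-1.5, 5.5) partially overlaps it — only the 20.26 mm² overlap (of its 25.31 mm²) is removed, clipping the outline; the cone at (14, 5) misses the remaining region (no effect) — 1 connected region. The outline is a single polygon with 20 vertices. Extrusion per mm of travel: 0.4 × 0.25 / (π × 0.875²) = 0.041575. Accumulating E over each segment gives final E = 2.1429.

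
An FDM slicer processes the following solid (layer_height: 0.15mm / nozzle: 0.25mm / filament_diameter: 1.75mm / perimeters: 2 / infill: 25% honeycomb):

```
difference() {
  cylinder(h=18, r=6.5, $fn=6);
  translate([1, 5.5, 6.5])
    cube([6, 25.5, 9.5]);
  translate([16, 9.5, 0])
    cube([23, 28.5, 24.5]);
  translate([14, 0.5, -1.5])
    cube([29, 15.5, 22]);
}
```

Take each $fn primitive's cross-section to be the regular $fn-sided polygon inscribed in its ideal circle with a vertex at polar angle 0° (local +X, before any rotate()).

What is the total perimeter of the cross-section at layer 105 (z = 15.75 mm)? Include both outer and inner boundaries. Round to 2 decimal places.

39.05 mm

At z = 15.75 mm: the r=6.5 cylinder gives a regular 6-gon of circumradius 6.5 (constant along its height) (perimeter = 2·6·6.500·sin(180°/6) = 39.00 mm); the 6×25.5 cube at (1, 5.5) contributes its full rectangle (perimeter 63.00 mm); the cube at (16, 9.5) (footprint 23×28.5) is included at this height (perimeter 103.00 mm); the cube at (14, 0.5) is present — its section is the full 29×15.5 rectangle (perimeter 89.00 mm); After the difference (first − rest): starting from the r=6.5 cylinder, the 6×25.5 cube at (1, 5.5) partially overlaps it — only the 0.30 mm² overlap (of its 153.00 mm²) is removed, clipping the outline; the 23×28.5 cube at (16, 9.5) misses the remaining region (no effect); the 29×15.5 cube at (14, 0.5) misses the remaining region (no effect) — boundary = 39.05 mm. Overall, the cross-section is a single solid region. Total boundary length (outer) = 39.05 mm.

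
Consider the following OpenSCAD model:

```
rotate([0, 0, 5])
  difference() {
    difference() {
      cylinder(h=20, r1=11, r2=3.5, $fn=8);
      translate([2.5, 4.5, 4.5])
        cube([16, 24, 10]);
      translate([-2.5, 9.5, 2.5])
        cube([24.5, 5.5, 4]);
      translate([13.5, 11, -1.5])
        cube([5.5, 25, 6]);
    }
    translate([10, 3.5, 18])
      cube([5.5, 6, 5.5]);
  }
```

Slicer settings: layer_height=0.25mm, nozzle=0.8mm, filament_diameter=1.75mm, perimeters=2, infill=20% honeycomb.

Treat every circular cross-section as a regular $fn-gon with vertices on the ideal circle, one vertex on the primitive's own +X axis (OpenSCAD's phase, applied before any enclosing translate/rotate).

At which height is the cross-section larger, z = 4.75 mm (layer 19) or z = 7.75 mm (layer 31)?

layer 19 (z = 4.75 mm)

Layer 19 (z = 4.75): the cone (r1=11→r2=3.5) has section circumradius 9.219 here — a regular 8-gon (area = (8/2)·9.219²·sin(360°/8) = 240.37 mm²); the 16×24 cube at (2.5, 4.5) contributes its full rectangle (area 384.00 mm²); the 24.5×5.5 cube at (-2.5, 9.5) contributes its full rectangle (area 134.75 mm²); the cube at (13.5, 11) is absent (z outside [-1.5, 4.5]); After the difference (first − rest): starting from the cone (240.37 mm²), the 16×24 cube at (2.5, 4.5) partially overlaps it — only the 12.30 mm² overlap (of its 384.00 mm²) is removed, clipping the outline; the 24.5×5.5 cube at (-2.5, 9.5) misses the remaining region (no effect) — area = 228.07 mm²; the cube at (10, 3.5) is not intersected at this z (z outside [18, 23.5]); After the difference (first − rest): none of the subtracted shapes is present at this height, so that combined region is unchanged — area = 228.07 mm²; (rotated 5° about Z; rotation is an isometry so areas/perimeters/island counts are preserved). So its area = 228.07 mm². Layer 31 (z = 7.75): the cone contributes a regular 8-gon of circumradius 8.094 (interpolated between r1=11 and r2=3.5 at t=0.388) (area = (8/2)·8.094²·sin(360°/8) = 185.29 mm²); the cube at (2.5, 4.5) is present — its section is the full 16×24 rectangle (area 384.00 mm²); the cube at (-2.5, 9.5) does not reach this height (z outside [2.5, 6.5]); the cube at (13.5, 11) does not reach this height (z outside [-1.5, 4.5]); After the difference (first − rest): starting from the cone (185.29 mm²), the 16×24 cube at (2.5, 4.5) partially overlaps it — only the 6.40 mm² overlap (of its 384.00 mm²) is removed, clipping the outline — area = 178.88 mm²; the cube at (10, 3.5) is not intersected at this z (z outside [18, 23.5]); After the difference (first − rest): none of the subtracted shapes is present at this height, so the result so far is unchanged — area = 178.88 mm²; (whole slice rotated 5° about Z — lengths, areas and connectivity unchanged). So its area = 178.88 mm². Layer 19 is larger (228.07 vs 178.88 mm²).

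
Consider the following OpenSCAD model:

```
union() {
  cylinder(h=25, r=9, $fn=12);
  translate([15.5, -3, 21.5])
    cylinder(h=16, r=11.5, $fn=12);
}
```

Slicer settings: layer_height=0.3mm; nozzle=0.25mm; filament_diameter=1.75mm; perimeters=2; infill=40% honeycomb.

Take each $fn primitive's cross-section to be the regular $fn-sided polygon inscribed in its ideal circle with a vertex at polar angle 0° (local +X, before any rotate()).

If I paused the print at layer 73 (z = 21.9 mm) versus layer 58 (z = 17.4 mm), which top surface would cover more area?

Layer 73 (z = 21.9): the r=9 cylinder contributes a regular 12-gon of circumradius 9 (area = (12/2)·9.000²·sin(360°/12) = 243.00 mm²); the r=11.5 cylinder at (15.5, -3) gives a regular 12-gon of circumradius 11.5 (constant along its height) (area = (12/2)·11.500²·sin(360°/12) = 396.75 mm²); Merging all regions: the regions partially overlap — summed areas 639.75 mm² minus the doubly-counted overlap 35.22 mm² gives 604.53 mm² — area = 604.53 mm². So its area = 604.53 mm². Layer 58 (z = 17.4): the r=9 cylinder contributes a regular 12-gon of circumradius 9 (area = (12/2)·9.000²·sin(360°/12) = 243.00 mm²); the cylinder at (15.5, -3) is absent (z outside [21.5, 37.5]); Merging all regions: only the r=9 cylinder is present, so the union is just that shape — area = 243.00 mm². So its area = 243.00 mm². Layer 73 is larger (604.53 vs 243.00 mm²).

layer 73 (z = 21.9 mm)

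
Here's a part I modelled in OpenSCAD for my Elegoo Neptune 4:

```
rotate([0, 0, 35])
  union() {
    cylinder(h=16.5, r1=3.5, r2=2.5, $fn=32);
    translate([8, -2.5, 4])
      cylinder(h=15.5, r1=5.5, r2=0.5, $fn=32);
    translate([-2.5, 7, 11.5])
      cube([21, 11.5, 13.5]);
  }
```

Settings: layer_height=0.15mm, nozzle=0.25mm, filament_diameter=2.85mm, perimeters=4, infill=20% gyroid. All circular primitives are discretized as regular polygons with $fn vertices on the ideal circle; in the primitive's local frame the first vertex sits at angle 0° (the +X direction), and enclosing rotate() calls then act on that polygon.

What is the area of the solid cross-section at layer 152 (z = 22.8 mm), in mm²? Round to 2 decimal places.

At z = 22.8 mm: the cone does not reach this height (z outside [0, 16.5]); the cone at (8, -2.5) is absent (z outside [4, 19.5]); the cube at (-2.5, 7) (footprint 21×11.5) is included at this height (area 241.50 mm²); Taking the union: only the 21×11.5 cube at (-2.5, 7) is present, so the union is just that shape — area = 241.50 mm²; (rotated 35° about Z; rotation is an isometry so areas/perimeters/island counts are preserved). Overall, the cross-section is a single solid region. Net area = 241.50 mm².

241.50 mm²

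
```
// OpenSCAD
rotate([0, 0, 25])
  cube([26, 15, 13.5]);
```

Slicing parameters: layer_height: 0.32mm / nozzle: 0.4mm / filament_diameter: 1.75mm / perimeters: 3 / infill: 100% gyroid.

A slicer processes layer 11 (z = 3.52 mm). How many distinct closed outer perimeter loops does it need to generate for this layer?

1

At z = 3.52 mm: the cube is present — its section is the full 26×15 rectangle; (whole slice rotated 25° about Z — lengths, areas and connectivity unchanged). The result has 1 disconnected region.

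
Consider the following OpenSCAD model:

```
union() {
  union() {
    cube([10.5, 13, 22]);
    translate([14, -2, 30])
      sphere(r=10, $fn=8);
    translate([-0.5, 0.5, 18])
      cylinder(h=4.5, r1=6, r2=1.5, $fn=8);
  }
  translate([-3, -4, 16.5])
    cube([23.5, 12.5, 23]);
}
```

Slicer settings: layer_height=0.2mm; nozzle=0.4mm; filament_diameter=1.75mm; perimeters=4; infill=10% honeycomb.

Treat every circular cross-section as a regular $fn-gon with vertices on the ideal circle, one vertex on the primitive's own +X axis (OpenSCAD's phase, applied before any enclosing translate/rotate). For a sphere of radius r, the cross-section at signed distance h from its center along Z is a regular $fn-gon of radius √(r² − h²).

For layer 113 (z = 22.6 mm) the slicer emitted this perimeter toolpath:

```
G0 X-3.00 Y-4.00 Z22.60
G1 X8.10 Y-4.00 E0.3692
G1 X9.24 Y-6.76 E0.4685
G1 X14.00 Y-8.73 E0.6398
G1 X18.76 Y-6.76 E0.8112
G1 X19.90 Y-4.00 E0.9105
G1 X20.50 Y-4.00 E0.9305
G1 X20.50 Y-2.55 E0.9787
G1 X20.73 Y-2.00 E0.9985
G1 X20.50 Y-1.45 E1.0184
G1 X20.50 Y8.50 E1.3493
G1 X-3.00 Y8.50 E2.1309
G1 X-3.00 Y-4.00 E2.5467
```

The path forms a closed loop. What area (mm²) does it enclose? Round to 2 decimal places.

Apply the shoelace formula to the sequence of (X, Y) vertices; enclosed area = 332.68 mm².

332.68 mm²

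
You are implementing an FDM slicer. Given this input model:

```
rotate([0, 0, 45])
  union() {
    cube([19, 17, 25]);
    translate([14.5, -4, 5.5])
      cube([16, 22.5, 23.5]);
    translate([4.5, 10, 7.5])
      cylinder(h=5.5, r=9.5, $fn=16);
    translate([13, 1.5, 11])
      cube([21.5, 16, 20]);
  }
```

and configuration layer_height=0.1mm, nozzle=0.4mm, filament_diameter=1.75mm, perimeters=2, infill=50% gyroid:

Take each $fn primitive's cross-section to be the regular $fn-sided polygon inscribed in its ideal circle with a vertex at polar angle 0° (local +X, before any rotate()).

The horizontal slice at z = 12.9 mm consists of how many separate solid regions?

At z = 12.9 mm: the cube is present — its section is the full 19×17 rectangle; the 16×22.5 cube at (14.5, -4) contributes its full rectangle; the cylinder at (4.5, 10): section is a regular 16-gon, circumradius r=9.5; the cube at (13, 1.5) is present — its section is the full 21.5×16 rectangle; Merging all regions: the regions partially overlap (shared area 555.82 mm²), so overlapping operands fuse into one piece — 1 connected region; (whole slice rotated 45° about Z — lengths, areas and connectivity unchanged). The result has 1 disconnected region.

1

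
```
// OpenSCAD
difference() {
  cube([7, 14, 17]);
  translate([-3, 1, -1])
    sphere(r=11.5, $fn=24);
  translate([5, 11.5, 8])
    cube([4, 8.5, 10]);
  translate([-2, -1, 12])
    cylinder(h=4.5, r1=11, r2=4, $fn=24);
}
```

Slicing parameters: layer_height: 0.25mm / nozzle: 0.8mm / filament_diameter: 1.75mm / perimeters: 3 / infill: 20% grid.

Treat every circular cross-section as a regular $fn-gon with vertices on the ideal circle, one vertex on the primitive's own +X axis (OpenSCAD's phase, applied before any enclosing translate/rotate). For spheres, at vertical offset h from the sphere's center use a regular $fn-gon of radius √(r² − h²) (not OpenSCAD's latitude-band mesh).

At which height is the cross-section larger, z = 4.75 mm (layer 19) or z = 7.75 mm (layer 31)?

layer 31 (z = 7.75 mm)

Layer 19 (z = 4.75): the 7×14 cube contributes its full rectangle (area 98.00 mm²); the r=11.5 sphere at (-3, 1) contributes a regular 24-gon of circumradius √(11.5²−5.75²) = 9.959 (area = (24/2)·9.959²·sin(360°/24) = 308.06 mm²); the cube at (5, 11.5) does not reach this height (z outside [8, 18]); the cone at (-2, -1) does not reach this height (z outside [12, 16.5]); Taking the first minus the rest: starting from the 7×14 cube (98.00 mm²), the r=11.5 sphere at (-3, 1) partially overlaps it — only the 54.65 mm² overlap (of its 308.06 mm²) is removed, clipping the outline — area = 43.35 mm². So its area = 43.35 mm². Layer 31 (z = 7.75): the cube (footprint 7×14) is included at this height (area 98.00 mm²); the sphere at (-3, 1): section is a regular 24-gon, circumradius = √(r²−h²) = √(11.5²−8.75²) = 7.462 (area = (24/2)·7.462²·sin(360°/24) = 172.96 mm²); the cube at (5, 11.5) does not reach this height (z outside [8, 18]); the cone at (-2, -1) is not intersected at this z (z outside [12, 16.5]); After the difference (first − rest): starting from the 7×14 cube (98.00 mm²), the r=11.5 sphere at (-3, 1) partially overlaps it — only the 26.00 mm² overlap (of its 172.96 mm²) is removed, clipping the outline — area = 72.00 mm². So its area = 72.00 mm². Layer 31 is larger (72.00 vs 43.35 mm²).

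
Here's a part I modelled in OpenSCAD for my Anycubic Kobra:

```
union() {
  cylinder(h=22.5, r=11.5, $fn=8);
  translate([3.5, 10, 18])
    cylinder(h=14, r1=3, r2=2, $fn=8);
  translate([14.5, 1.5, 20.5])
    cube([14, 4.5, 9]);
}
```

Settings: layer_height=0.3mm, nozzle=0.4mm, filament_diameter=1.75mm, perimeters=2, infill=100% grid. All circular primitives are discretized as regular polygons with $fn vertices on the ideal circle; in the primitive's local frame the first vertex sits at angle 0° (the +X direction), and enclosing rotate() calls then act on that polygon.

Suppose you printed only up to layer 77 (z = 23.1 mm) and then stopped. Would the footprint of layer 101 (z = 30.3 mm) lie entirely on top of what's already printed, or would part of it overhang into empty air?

entirely on top

Compare the two slices. At z = 23.1: the cylinder is absent (z outside [0, 22.5]); the cone at (3.5, 10) contributes a regular 8-gon of circumradius 2.636 (interpolated between r1=3 and r2=2 at t=0.364) (area = (8/2)·2.636²·sin(360°/8) = 19.65 mm²); the 14×4.5 cube at (14.5, 1.5) contributes its full rectangle (area 63.00 mm²); Combining (union): the 2 present regions are separate (no shared area or edge), so areas and boundary lengths simply add and each stays a separate island — area = 82.65 mm². At z = 30.3: the cylinder does not reach this height (z outside [0, 22.5]); the cone at (3.5, 10): at t=0.879 of its height the radius interpolates to r₁+(r₂−r₁)t = 2.121, giving a regular 8-gon of that circumradius (area = (8/2)·2.121²·sin(360°/8) = 12.73 mm²); the cube at (14.5, 1.5) does not reach this height (z outside [20.5, 29.5]); Merging all regions: only the cone at (3.5, 10) is present, so the union is just that shape — area = 12.73 mm². Checking containment: the cross-section at z = 30.3 is a subset of the cross-section at z = 23.1.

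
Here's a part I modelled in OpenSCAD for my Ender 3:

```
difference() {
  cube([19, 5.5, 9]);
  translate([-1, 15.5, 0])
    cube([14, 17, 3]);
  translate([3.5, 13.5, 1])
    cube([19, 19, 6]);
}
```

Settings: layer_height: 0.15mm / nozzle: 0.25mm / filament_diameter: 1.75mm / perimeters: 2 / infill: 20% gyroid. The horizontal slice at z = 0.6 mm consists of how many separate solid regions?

1

At z = 0.6 mm: the 19×5.5 cube contributes its full rectangle; the 14×17 cube at (-1, 15.5) contributes its full rectangle; the cube at (3.5, 13.5) does not reach this height (z outside [1, 7]); Taking the first minus the rest: starting from the 19×5.5 cube, the 14×17 cube at (-1, 15.5) misses the remaining region (no effect) — 1 connected region. The result has 1 disconnected region.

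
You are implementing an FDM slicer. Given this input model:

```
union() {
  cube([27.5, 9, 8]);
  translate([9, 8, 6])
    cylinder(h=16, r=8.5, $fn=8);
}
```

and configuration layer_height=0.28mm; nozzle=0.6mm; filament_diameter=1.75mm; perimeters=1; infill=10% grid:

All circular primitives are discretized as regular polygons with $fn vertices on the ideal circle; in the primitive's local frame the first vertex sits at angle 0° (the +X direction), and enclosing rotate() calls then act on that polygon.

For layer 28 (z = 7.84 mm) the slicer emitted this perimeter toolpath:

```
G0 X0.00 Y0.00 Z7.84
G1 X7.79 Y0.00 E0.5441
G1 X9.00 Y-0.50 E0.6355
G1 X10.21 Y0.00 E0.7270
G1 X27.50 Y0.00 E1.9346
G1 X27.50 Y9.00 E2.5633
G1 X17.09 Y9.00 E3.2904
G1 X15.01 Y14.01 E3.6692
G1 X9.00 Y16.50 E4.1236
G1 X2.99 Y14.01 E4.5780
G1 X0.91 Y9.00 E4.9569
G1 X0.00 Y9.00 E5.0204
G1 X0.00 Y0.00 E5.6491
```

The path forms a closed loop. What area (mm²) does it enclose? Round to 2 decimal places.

333.71 mm²

Apply the shoelace formula to the sequence of (X, Y) vertices; enclosed area = 333.71 mm².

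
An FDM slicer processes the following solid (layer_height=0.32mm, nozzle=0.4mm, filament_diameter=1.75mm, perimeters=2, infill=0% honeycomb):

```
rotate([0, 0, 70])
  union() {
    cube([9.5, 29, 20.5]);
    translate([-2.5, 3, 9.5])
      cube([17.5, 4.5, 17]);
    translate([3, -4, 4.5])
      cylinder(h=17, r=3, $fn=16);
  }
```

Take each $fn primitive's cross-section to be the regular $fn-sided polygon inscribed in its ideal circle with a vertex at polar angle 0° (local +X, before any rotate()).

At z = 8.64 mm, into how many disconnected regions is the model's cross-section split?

2

At z = 8.64 mm: the cube is present — its section is the full 9.5×29 rectangle; the cube at (-2.5, 3) is absent (z outside [9.5, 26.5]); the r=3 cylinder at (3, -4) gives a regular 16-gon of circumradius 3 (constant along its height); Combining (union): the 2 present regions are separate (no shared area or edge), so areas and boundary lengths simply add and each stays a separate island — 2 connected regions; (whole slice rotated 70° about Z — lengths, areas and connectivity unchanged). The result has 2 disconnected regions.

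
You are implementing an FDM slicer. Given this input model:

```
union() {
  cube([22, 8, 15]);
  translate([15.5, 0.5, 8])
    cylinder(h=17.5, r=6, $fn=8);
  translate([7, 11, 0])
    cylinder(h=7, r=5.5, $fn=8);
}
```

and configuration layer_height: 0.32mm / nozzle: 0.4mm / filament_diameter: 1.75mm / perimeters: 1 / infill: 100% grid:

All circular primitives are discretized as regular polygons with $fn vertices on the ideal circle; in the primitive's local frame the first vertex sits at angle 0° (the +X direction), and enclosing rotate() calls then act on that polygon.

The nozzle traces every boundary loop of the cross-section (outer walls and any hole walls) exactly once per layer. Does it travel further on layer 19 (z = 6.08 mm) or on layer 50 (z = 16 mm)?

Layer 19 (z = 6.08): the cube is present — its section is the full 22×8 rectangle (perimeter 60.00 mm); the cylinder at (15.5, 0.5) does not reach this height (z outside [8, 25.5]); the cylinder at (7, 11): section is a regular 8-gon, circumradius r=5.5 (perimeter = 2·8·5.500·sin(180°/8) = 33.68 mm); Combining (union): the regions partially overlap (shared area 13.51 mm²), so the edge portions inside another operand are dropped and the merged outline is re-measured after clipping — boundary = 74.82 mm. So its perimeter = 74.82 mm. Layer 50 (z = 16): the cube is not intersected at this z (z outside [0, 15]); the r=6 cylinder at (15.5, 0.5) contributes a regular 8-gon of circumradius 6 (perimeter = 2·8·6.000·sin(180°/8) = 36.74 mm); the cylinder at (7, 11) is absent (z outside [0, 7]); Merging all regions: only the r=6 cylinder at (15.5, 0.5) is present, so the union is just that shape — boundary = 36.74 mm. So its perimeter = 36.74 mm. Layer 19 is larger (74.82 vs 36.74 mm).

layer 19 (z = 6.08 mm)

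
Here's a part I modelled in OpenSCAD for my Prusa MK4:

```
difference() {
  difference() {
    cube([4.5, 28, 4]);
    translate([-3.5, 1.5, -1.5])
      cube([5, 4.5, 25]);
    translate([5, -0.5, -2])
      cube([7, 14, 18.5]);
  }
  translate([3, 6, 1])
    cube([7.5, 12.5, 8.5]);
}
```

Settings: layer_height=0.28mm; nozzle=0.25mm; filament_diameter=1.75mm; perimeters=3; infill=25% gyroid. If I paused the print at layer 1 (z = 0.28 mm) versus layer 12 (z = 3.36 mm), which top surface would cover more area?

Layer 1 (z = 0.28): the 4.5×28 cube contributes its full rectangle (area 126.00 mm²); the 5×4.5 cube at (-3.5, 1.5) contributes its full rectangle (area 22.50 mm²); the cube at (5, -0.5) (footprint 7×14) is included at this height (area 98.00 mm²); After the difference (first − rest): starting from the 4.5×28 cube (126.00 mm²), the 5×4.5 cube at (-3.5, 1.5) partially overlaps it — only the 6.75 mm² overlap (of its 22.50 mm²) is removed, clipping the outline; the 7×14 cube at (5, -0.5) misses the remaining region (no effect) — area = 119.25 mm²; the cube at (3, 6) does not reach this height (z outside [1, 9.5]); Subtracting the remaining from the first: none of the subtracted shapes is present at this height, so that combined region is unchanged — area = 119.25 mm². So its area = 119.25 mm². Layer 12 (z = 3.36): the cube (footprint 4.5×28) is included at this height (area 126.00 mm²); the cube at (-3.5, 1.5) is present — its section is the full 5×4.5 rectangle (area 22.50 mm²); the cube at (5, -0.5) is present — its section is the full 7×14 rectangle (area 98.00 mm²); Subtracting the remaining from the first: starting from the 4.5×28 cube (126.00 mm²), the 5×4.5 cube at (-3.5, 1.5) partially overlaps it — only the 6.75 mm² overlap (of its 22.50 mm²) is removed, clipping the outline; the 7×14 cube at (5, -0.5) misses the remaining region (no effect) — area = 119.25 mm²; the 7.5×12.5 cube at (3, 6) contributes its full rectangle (area 93.75 mm²); Taking the first minus the rest: starting from the result so far (119.25 mm²), the 7.5×12.5 cube at (3, 6) partially overlaps it — only the 18.75 mm² overlap (of its 93.75 mm²) is removed, clipping the outline — area = 100.50 mm². So its area = 100.50 mm². Layer 1 is larger (119.25 vs 100.50 mm²).

layer 1 (z = 0.28 mm)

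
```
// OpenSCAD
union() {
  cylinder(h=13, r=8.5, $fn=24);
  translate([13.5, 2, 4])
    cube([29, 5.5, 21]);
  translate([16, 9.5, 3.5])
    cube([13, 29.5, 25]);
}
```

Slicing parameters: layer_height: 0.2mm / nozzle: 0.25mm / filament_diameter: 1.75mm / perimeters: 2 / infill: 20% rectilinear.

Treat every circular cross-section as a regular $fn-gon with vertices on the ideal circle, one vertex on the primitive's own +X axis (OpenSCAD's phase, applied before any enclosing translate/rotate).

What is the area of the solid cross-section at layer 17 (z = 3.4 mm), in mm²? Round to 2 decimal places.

At z = 3.4 mm: the r=8.5 cylinder gives a regular 24-gon of circumradius 8.5 (constant along its height) (area = (24/2)·8.500²·sin(360°/24) = 224.40 mm²); the cube at (13.5, 2) is absent (z outside [4, 25]); the cube at (16, 9.5) is not intersected at this z (z outside [3.5, 28.5]); Merging all regions: only the r=8.5 cylinder is present, so the union is just that shape — area = 224.40 mm². Overall, the cross-section is a single solid region. Net area = 224.40 mm².

224.40 mm²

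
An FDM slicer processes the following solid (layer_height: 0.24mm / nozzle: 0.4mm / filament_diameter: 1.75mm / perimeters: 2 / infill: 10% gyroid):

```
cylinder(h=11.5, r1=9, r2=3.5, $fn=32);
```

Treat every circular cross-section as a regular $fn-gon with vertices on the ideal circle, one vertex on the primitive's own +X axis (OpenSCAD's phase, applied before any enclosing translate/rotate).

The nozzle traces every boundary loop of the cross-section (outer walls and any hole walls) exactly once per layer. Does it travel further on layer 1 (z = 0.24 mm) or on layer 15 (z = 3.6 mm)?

layer 1 (z = 0.24 mm)

Layer 1 (z = 0.24): the cone (r1=9→r2=3.5) has section circumradius 8.885 here — a regular 32-gon (perimeter = 2·32·8.885·sin(180°/32) = 55.74 mm). So its perimeter = 55.74 mm. Layer 15 (z = 3.6): the cone contributes a regular 32-gon of circumradius 7.278 (interpolated between r1=9 and r2=3.5 at t=0.313) (perimeter = 2·32·7.278·sin(180°/32) = 45.66 mm). So its perimeter = 45.66 mm. Layer 1 is larger (55.74 vs 45.66 mm).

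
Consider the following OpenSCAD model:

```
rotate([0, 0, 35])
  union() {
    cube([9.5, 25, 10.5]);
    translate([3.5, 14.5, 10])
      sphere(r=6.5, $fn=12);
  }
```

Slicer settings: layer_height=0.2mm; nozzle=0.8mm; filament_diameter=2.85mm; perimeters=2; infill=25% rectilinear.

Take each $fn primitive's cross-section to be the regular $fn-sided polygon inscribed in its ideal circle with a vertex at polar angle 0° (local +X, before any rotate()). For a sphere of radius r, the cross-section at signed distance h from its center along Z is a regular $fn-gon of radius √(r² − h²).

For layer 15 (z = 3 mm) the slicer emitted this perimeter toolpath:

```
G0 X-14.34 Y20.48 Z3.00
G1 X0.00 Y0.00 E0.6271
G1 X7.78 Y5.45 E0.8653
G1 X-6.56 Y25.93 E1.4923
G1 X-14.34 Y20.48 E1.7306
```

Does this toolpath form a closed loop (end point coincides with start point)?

yes

Start point (G0): (-14.34, 20.48). End point (last G1): the path returns to the start — closed.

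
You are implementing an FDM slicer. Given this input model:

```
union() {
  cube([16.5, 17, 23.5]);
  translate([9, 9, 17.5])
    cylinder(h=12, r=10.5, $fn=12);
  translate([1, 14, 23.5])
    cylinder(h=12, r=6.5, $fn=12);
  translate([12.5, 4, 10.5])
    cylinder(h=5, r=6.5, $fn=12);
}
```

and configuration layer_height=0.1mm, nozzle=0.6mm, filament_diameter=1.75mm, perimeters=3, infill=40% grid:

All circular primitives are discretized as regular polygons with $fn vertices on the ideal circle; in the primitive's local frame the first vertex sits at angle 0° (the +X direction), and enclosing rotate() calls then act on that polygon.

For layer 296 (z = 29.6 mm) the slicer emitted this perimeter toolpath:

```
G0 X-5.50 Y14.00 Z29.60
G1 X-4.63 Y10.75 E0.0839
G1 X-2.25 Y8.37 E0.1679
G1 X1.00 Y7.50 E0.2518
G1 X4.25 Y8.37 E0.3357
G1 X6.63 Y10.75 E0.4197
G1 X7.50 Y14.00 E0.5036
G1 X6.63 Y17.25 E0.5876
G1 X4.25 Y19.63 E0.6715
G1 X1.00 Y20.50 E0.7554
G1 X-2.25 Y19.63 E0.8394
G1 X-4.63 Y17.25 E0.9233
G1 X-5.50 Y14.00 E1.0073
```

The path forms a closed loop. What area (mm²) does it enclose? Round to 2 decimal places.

Apply the shoelace formula to the sequence of (X, Y) vertices; enclosed area = 126.77 mm².

126.77 mm²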